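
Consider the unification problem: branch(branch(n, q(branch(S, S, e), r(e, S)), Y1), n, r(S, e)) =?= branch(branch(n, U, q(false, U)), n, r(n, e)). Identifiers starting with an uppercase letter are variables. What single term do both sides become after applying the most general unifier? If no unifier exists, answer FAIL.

branch(branch(n, q(branch(n, n, e), r(e, n)), q(false, q(branch(n, n, e), r(e, n)))), n, r(n, e))

Decompose branch/3: branch(n, q(branch(S, S, e), r(e, S)), Y1) =?= branch(n, U, q(false, U)),  n =?= n,  r(S, e) =?= r(n, e).
Decompose branch/3: n =?= n,  q(branch(S, S, e), r(e, S)) =?= U,  Y1 =?= q(false, U).
Delete trivial equation n =?= n.
Bind U := q(branch(S, S, e), r(e, S)); substituting into the one remaining equation that mentions U gives: Y1 =?= q(false, q(branch(S, S, e), r(e, S))).
Bind Y1 := q(false, q(branch(S, S, e), r(e, S))); no other remaining equation mentions Y1.
Delete trivial equation n =?= n.
Decompose r/2: S =?= n,  e =?= e.
Bind S := n; no other remaining equation mentions S. Substituting into the earlier bindings gives U := q(branch(n, n, e), r(e, n)), Y1 := q(false, q(branch(n, n, e), r(e, n))).
Delete trivial equation e =?= e.
Applying the MGU to either side gives branch(branch(n, q(branch(n, n, e), r(e, n)), q(false, q(branch(n, n, e), r(e, n)))), n, r(n, e)).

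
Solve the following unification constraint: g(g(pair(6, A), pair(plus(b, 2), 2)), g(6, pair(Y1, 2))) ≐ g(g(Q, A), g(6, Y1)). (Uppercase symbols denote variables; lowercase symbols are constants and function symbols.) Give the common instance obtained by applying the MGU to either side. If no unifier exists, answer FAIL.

Decompose g/2: g(pair(6, A), pair(plus(b, 2), 2)) ≐ g(Q, A),  g(6, pair(Y1, 2)) ≐ g(6, Y1).
Decompose g/2: pair(6, A) ≐ Q,  pair(plus(b, 2), 2) ≐ A.
Bind Q := pair(6, A); no other remaining equation mentions Q.
Bind A := pair(plus(b, 2), 2); no other remaining equation mentions A. Substituting into the earlier binding gives Q := pair(6, pair(plus(b, 2), 2)).
Decompose g/2: 6 ≐ 6,  pair(Y1, 2) ≐ Y1.
Delete trivial equation 6 ≐ 6.
Occurs check fails: Y1 occurs in pair(Y1, 2); the equation Y1 ≐ pair(Y1, 2) has no finite solution.

FAIL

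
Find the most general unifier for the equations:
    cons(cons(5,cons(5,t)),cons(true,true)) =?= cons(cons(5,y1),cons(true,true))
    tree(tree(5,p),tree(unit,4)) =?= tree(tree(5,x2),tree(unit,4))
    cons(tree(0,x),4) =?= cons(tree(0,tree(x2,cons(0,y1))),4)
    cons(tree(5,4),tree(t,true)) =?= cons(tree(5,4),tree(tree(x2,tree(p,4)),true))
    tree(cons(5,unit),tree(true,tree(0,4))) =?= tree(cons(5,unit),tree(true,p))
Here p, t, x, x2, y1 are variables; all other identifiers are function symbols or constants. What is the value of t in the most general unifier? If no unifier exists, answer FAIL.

Decompose cons/2: cons(5,cons(5,t)) =?= cons(5,y1),  cons(true,true) =?= cons(true,true).
Decompose cons/2: 5 =?= 5,  cons(5,t) =?= y1.
Delete trivial equation 5 =?= 5.
Bind y1 := cons(5,t); substituting into the one remaining equation that mentions y1 gives: cons(tree(0,x),4) =?= cons(tree(0,tree(x2,cons(0,cons(5,t)))),4).
Delete trivial equation cons(true,true) =?= cons(true,true).
Decompose tree/2: tree(5,p) =?= tree(5,x2),  tree(unit,4) =?= tree(unit,4).
Decompose tree/2: 5 =?= 5,  p =?= x2.
Delete trivial equation 5 =?= 5.
Bind p := x2; substituting into the 2 remaining equations that mention p gives: cons(tree(5,4),tree(t,true)) =?= cons(tree(5,4),tree(tree(x2,tree(x2,4)),true)),  tree(cons(5,unit),tree(true,tree(0,4))) =?= tree(cons(5,unit),tree(true,x2)).
Delete trivial equation tree(unit,4) =?= tree(unit,4).
Decompose cons/2: tree(0,x) =?= tree(0,tree(x2,cons(0,cons(5,t)))),  4 =?= 4.
Decompose tree/2: 0 =?= 0,  x =?= tree(x2,cons(0,cons(5,t))).
Delete trivial equation 0 =?= 0.
Bind x := tree(x2,cons(0,cons(5,t))); no other remaining equation mentions x.
Delete trivial equation 4 =?= 4.
Decompose cons/2: tree(5,4) =?= tree(5,4),  tree(t,true) =?= tree(tree(x2,tree(x2,4)),true).
Delete trivial equation tree(5,4) =?= tree(5,4).
Decompose tree/2: t =?= tree(x2,tree(x2,4)),  true =?= true.
Bind t := tree(x2,tree(x2,4)); no other remaining equation mentions t. Substituting into the earlier bindings gives y1 := cons(5,tree(x2,tree(x2,4))), x := tree(x2,cons(0,cons(5,tree(x2,tree(x2,4))))).
Delete trivial equation true =?= true.
Decompose tree/2: cons(5,unit) =?= cons(5,unit),  tree(true,tree(0,4)) =?= tree(true,x2).
Delete trivial equation cons(5,unit) =?= cons(5,unit).
Decompose tree/2: true =?= true,  tree(0,4) =?= x2.
Delete trivial equation true =?= true.
Bind x2 := tree(0,4). Substituting into the earlier bindings gives y1 := cons(5,tree(tree(0,4),tree(tree(0,4),4))), p := tree(0,4), x := tree(tree(0,4),cons(0,cons(5,tree(tree(0,4),tree(tree(0,4),4))))), t := tree(tree(0,4),tree(tree(0,4),4)).
MGU = { y1 ↦ cons(5,tree(tree(0,4),tree(tree(0,4),4))), p ↦ tree(0,4), x ↦ tree(tree(0,4),cons(0,cons(5,tree(tree(0,4),tree(tree(0,4),4))))), t ↦ tree(tree(0,4),tree(tree(0,4),4)), x2 ↦ tree(0,4) }, so t ↦ tree(tree(0,4),tree(tree(0,4),4)).

tree(tree(0,4),tree(tree(0,4),4))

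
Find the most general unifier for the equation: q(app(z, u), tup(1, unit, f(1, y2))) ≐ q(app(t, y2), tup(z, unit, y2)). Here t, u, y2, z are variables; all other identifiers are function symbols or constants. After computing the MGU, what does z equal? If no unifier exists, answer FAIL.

Decompose q/2: app(z, u) ≐ app(t, y2),  tup(1, unit, f(1, y2)) ≐ tup(z, unit, y2).
Decompose app/2: z ≐ t,  u ≐ y2.
Bind z := t; substituting into the one remaining equation that mentions z gives: tup(1, unit, f(1, y2)) ≐ tup(t, unit, y2).
Bind u := y2; no other remaining equation mentions u.
Decompose tup/3: 1 ≐ t,  unit ≐ unit,  f(1, y2) ≐ y2.
Bind t := 1; no other remaining equation mentions t. Substituting into the earlier binding gives z := 1.
Delete trivial equation unit ≐ unit.
Occurs check fails: y2 occurs in f(1, y2); the equation y2 ≐ f(1, y2) has no finite solution.

FAIL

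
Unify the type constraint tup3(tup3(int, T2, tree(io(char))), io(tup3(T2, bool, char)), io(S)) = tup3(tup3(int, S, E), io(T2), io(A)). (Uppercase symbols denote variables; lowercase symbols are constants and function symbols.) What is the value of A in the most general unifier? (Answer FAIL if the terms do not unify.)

FAIL

Decompose tup3/3: tup3(int, T2, tree(io(char))) = tup3(int, S, E),  io(tup3(T2, bool, char)) = io(T2),  io(S) = io(A).
Decompose tup3/3: int = int,  T2 = S,  tree(io(char)) = E.
Delete trivial equation int = int.
Bind T2 := S; substituting into the one remaining equation that mentions T2 gives: io(tup3(S, bool, char)) = io(S).
Bind E := tree(io(char)); no other remaining equation mentions E.
Decompose io/1: tup3(S, bool, char) = S.
Occurs check fails: S occurs in tup3(S, bool, char); the equation S = tup3(S, bool, char) has no finite solution.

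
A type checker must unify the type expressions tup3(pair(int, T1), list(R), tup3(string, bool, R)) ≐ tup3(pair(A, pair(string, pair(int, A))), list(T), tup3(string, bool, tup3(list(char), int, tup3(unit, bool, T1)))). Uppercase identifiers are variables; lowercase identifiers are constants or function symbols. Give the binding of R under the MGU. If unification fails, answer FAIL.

tup3(list(char), int, tup3(unit, bool, pair(string, pair(int, int))))

Decompose tup3/3: pair(int, T1) ≐ pair(A, pair(string, pair(int, A))),  list(R) ≐ list(T),  tup3(string, bool, R) ≐ tup3(string, bool, tup3(list(char), int, tup3(unit, bool, T1))).
Decompose pair/2: int ≐ A,  T1 ≐ pair(string, pair(int, A)).
Bind A := int; substituting into the one remaining equation that mentions A gives: T1 ≐ pair(string, pair(int, int)).
Bind T1 := pair(string, pair(int, int)); substituting into the one remaining equation that mentions T1 gives: tup3(string, bool, R) ≐ tup3(string, bool, tup3(list(char), int, tup3(unit, bool, pair(string, pair(int, int))))).
Decompose list/1: R ≐ T.
Bind R := T; substituting into the remaining equation gives: tup3(string, bool, T) ≐ tup3(string, bool, tup3(list(char), int, tup3(unit, bool, pair(string, pair(int, int))))).
Decompose tup3/3: string ≐ string,  bool ≐ bool,  T ≐ tup3(list(char), int, tup3(unit, bool, pair(string, pair(int, int)))).
Delete trivial equation string ≐ string.
Delete trivial equation bool ≐ bool.
Bind T := tup3(list(char), int, tup3(unit, bool, pair(string, pair(int, int)))). Substituting into the earlier binding gives R := tup3(list(char), int, tup3(unit, bool, pair(string, pair(int, int)))).
MGU = { A := int, T1 := pair(string, pair(int, int)), R := tup3(list(char), int, tup3(unit, bool, pair(string, pair(int, int)))), T := tup3(list(char), int, tup3(unit, bool, pair(string, pair(int, int)))) }, so R := tup3(list(char), int, tup3(unit, bool, pair(string, pair(int, int)))).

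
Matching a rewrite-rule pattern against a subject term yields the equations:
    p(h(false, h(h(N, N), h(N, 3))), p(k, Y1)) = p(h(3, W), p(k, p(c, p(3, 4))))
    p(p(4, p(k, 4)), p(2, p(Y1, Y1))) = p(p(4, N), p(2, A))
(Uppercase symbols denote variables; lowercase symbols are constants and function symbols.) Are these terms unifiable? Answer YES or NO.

Decompose p/2: h(false, h(h(N, N), h(N, 3))) = h(3, W),  p(k, Y1) = p(k, p(c, p(3, 4))).
Decompose h/2: false = 3,  h(h(N, N), h(N, 3)) = W.
Clash: constants false and 3 differ; no unifier exists.

NO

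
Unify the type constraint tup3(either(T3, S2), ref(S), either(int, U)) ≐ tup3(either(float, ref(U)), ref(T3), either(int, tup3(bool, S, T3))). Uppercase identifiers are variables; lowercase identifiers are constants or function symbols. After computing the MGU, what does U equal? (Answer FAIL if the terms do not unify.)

tup3(bool, float, float)

Decompose tup3/3: either(T3, S2) ≐ either(float, ref(U)),  ref(S) ≐ ref(T3),  either(int, U) ≐ either(int, tup3(bool, S, T3)).
Decompose either/2: T3 ≐ float,  S2 ≐ ref(U).
Bind T3 := float; substituting into the 2 remaining equations that mention T3 gives: ref(S) ≐ ref(float),  either(int, U) ≐ either(int, tup3(bool, S, float)).
Bind S2 := ref(U); no other remaining equation mentions S2.
Decompose ref/1: S ≐ float.
Bind S := float; substituting into the remaining equation gives: either(int, U) ≐ either(int, tup3(bool, float, float)).
Decompose either/2: int ≐ int,  U ≐ tup3(bool, float, float).
Delete trivial equation int ≐ int.
Bind U := tup3(bool, float, float). Substituting into the earlier binding gives S2 := ref(tup3(bool, float, float)).
MGU = { T3 := float, S2 := ref(tup3(bool, float, float)), S := float, U := tup3(bool, float, float) }, so U := tup3(bool, float, float).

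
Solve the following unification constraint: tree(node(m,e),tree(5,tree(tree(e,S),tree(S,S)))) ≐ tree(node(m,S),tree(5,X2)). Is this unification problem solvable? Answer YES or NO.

Decompose tree/2: node(m,e) ≐ node(m,S),  tree(5,tree(tree(e,S),tree(S,S))) ≐ tree(5,X2).
Decompose node/2: m ≐ m,  e ≐ S.
Delete trivial equation m ≐ m.
Bind S := e; substituting into the remaining equation gives: tree(5,tree(tree(e,e),tree(e,e))) ≐ tree(5,X2).
Decompose tree/2: 5 ≐ 5,  tree(tree(e,e),tree(e,e)) ≐ X2.
Delete trivial equation 5 ≐ 5.
Bind X2 := tree(tree(e,e),tree(e,e)).
No equations remain and no clash or occurs-check failure arose, so a unifier exists.

YES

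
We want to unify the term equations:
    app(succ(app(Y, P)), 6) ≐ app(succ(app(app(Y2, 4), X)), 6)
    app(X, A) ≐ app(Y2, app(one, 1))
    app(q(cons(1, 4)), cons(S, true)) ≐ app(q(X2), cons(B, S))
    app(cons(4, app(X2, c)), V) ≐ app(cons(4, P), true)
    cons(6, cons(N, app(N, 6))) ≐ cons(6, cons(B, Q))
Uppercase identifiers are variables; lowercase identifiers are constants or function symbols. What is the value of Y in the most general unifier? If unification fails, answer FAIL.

app(app(cons(1, 4), c), 4)

Decompose app/2: succ(app(Y, P)) ≐ succ(app(app(Y2, 4), X)),  6 ≐ 6.
Decompose succ/1: app(Y, P) ≐ app(app(Y2, 4), X).
Decompose app/2: Y ≐ app(Y2, 4),  P ≐ X.
Bind Y := app(Y2, 4); no other remaining equation mentions Y.
Bind P := X; substituting into the one remaining equation that mentions P gives: app(cons(4, app(X2, c)), V) ≐ app(cons(4, X), true).
Delete trivial equation 6 ≐ 6.
Decompose app/2: X ≐ Y2,  A ≐ app(one, 1).
Bind X := Y2; substituting into the one remaining equation that mentions X gives: app(cons(4, app(X2, c)), V) ≐ app(cons(4, Y2), true). Substituting into the earlier binding gives P := Y2.
Bind A := app(one, 1); no other remaining equation mentions A.
Decompose app/2: q(cons(1, 4)) ≐ q(X2),  cons(S, true) ≐ cons(B, S).
Decompose q/1: cons(1, 4) ≐ X2.
Bind X2 := cons(1, 4); substituting into the one remaining equation that mentions X2 gives: app(cons(4, app(cons(1, 4), c)), V) ≐ app(cons(4, Y2), true).
Decompose cons/2: S ≐ B,  true ≐ S.
Bind S := B; substituting into the one remaining equation that mentions S gives: true ≐ B.
Bind B := true; substituting into the one remaining equation that mentions B gives: cons(6, cons(N, app(N, 6))) ≐ cons(6, cons(true, Q)). Substituting into the earlier binding gives S := true.
Decompose app/2: cons(4, app(cons(1, 4), c)) ≐ cons(4, Y2),  V ≐ true.
Decompose cons/2: 4 ≐ 4,  app(cons(1, 4), c) ≐ Y2.
Delete trivial equation 4 ≐ 4.
Bind Y2 := app(cons(1, 4), c); no other remaining equation mentions Y2. Substituting into the earlier bindings gives Y := app(app(cons(1, 4), c), 4), P := app(cons(1, 4), c), X := app(cons(1, 4), c).
Bind V := true; no other remaining equation mentions V.
Decompose cons/2: 6 ≐ 6,  cons(N, app(N, 6)) ≐ cons(true, Q).
Delete trivial equation 6 ≐ 6.
Decompose cons/2: N ≐ true,  app(N, 6) ≐ Q.
Bind N := true; substituting into the remaining equation gives: app(true, 6) ≐ Q.
Bind Q := app(true, 6).
MGU = { Y -> app(app(cons(1, 4), c), 4), P -> app(cons(1, 4), c), X -> app(cons(1, 4), c), A -> app(one, 1), X2 -> cons(1, 4), S -> true, B -> true, Y2 -> app(cons(1, 4), c), V -> true, N -> true, Q -> app(true, 6) }, so Y -> app(app(cons(1, 4), c), 4).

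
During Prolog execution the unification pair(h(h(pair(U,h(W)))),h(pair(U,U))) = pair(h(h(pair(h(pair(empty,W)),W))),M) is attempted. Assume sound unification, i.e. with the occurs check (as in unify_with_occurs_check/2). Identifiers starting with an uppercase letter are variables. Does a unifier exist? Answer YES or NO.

Decompose pair/2: h(h(pair(U,h(W)))) = h(h(pair(h(pair(empty,W)),W))),  h(pair(U,U)) = M.
Decompose h/1: h(pair(U,h(W))) = h(pair(h(pair(empty,W)),W)).
Decompose h/1: pair(U,h(W)) = pair(h(pair(empty,W)),W).
Decompose pair/2: U = h(pair(empty,W)),  h(W) = W.
Bind U := h(pair(empty,W)); substituting into the one remaining equation that mentions U gives: h(pair(h(pair(empty,W)),h(pair(empty,W)))) = M.
Occurs check fails: W occurs in h(W); the equation W = h(W) has no finite solution.

NO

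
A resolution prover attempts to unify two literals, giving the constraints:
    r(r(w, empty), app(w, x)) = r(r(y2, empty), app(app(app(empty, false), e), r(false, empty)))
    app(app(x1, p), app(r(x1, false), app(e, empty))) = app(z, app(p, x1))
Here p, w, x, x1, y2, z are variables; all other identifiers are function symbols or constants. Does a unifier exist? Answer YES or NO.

Decompose r/2: r(w, empty) = r(y2, empty),  app(w, x) = app(app(app(empty, false), e), r(false, empty)).
Decompose r/2: w = y2,  empty = empty.
Bind w := y2; substituting into the one remaining equation that mentions w gives: app(y2, x) = app(app(app(empty, false), e), r(false, empty)).
Delete trivial equation empty = empty.
Decompose app/2: y2 = app(app(empty, false), e),  x = r(false, empty).
Bind y2 := app(app(empty, false), e); no other remaining equation mentions y2. Substituting into the earlier binding gives w := app(app(empty, false), e).
Bind x := r(false, empty); no other remaining equation mentions x.
Decompose app/2: app(x1, p) = z,  app(r(x1, false), app(e, empty)) = app(p, x1).
Bind z := app(x1, p); no other remaining equation mentions z.
Decompose app/2: r(x1, false) = p,  app(e, empty) = x1.
Bind p := r(x1, false); no other remaining equation mentions p. Substituting into the earlier binding gives z := app(x1, r(x1, false)).
Bind x1 := app(e, empty). Substituting into the earlier bindings gives z := app(app(e, empty), r(app(e, empty), false)), p := r(app(e, empty), false).
No equations remain and no clash or occurs-check failure arose, so a unifier exists.

YES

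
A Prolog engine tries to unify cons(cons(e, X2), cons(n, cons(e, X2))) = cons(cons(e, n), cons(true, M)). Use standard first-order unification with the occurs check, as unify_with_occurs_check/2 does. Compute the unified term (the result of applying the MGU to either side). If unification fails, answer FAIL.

FAIL

Decompose cons/2: cons(e, X2) = cons(e, n),  cons(n, cons(e, X2)) = cons(true, M).
Decompose cons/2: e = e,  X2 = n.
Delete trivial equation e = e.
Bind X2 := n; substituting into the remaining equation gives: cons(n, cons(e, n)) = cons(true, M).
Decompose cons/2: n = true,  cons(e, n) = M.
Clash: constants n and true differ; no unifier exists.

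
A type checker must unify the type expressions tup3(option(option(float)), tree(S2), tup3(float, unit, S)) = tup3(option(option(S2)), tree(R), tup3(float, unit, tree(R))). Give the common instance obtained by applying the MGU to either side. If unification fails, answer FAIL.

Decompose tup3/3: option(option(float)) = option(option(S2)),  tree(S2) = tree(R),  tup3(float, unit, S) = tup3(float, unit, tree(R)).
Decompose option/1: option(float) = option(S2).
Decompose option/1: float = S2.
Bind S2 := float; substituting into the one remaining equation that mentions S2 gives: tree(float) = tree(R).
Decompose tree/1: float = R.
Bind R := float; substituting into the remaining equation gives: tup3(float, unit, S) = tup3(float, unit, tree(float)).
Decompose tup3/3: float = float,  unit = unit,  S = tree(float).
Delete trivial equation float = float.
Delete trivial equation unit = unit.
Bind S := tree(float).
Applying the MGU to either side gives tup3(option(option(float)), tree(float), tup3(float, unit, tree(float))).

tup3(option(option(float)), tree(float), tup3(float, unit, tree(float)))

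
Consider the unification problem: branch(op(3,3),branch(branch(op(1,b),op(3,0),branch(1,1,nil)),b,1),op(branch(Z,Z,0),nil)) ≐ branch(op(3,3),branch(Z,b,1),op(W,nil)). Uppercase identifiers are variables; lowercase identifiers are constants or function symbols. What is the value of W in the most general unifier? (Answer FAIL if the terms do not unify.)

Decompose branch/3: op(3,3) ≐ op(3,3),  branch(branch(op(1,b),op(3,0),branch(1,1,nil)),b,1) ≐ branch(Z,b,1),  op(branch(Z,Z,0),nil) ≐ op(W,nil).
Delete trivial equation op(3,3) ≐ op(3,3).
Decompose branch/3: branch(op(1,b),op(3,0),branch(1,1,nil)) ≐ Z,  b ≐ b,  1 ≐ 1.
Bind Z := branch(op(1,b),op(3,0),branch(1,1,nil)); substituting into the one remaining equation that mentions Z gives: op(branch(branch(op(1,b),op(3,0),branch(1,1,nil)),branch(op(1,b),op(3,0),branch(1,1,nil)),0),nil) ≐ op(W,nil).
Delete trivial equation b ≐ b.
Delete trivial equation 1 ≐ 1.
Decompose op/2: branch(branch(op(1,b),op(3,0),branch(1,1,nil)),branch(op(1,b),op(3,0),branch(1,1,nil)),0) ≐ W,  nil ≐ nil.
Bind W := branch(branch(op(1,b),op(3,0),branch(1,1,nil)),branch(op(1,b),op(3,0),branch(1,1,nil)),0); no other remaining equation mentions W.
Delete trivial equation nil ≐ nil.
MGU = { Z := branch(op(1,b),op(3,0),branch(1,1,nil)), W := branch(branch(op(1,b),op(3,0),branch(1,1,nil)),branch(op(1,b),op(3,0),branch(1,1,nil)),0) }, so W := branch(branch(op(1,b),op(3,0),branch(1,1,nil)),branch(op(1,b),op(3,0),branch(1,1,nil)),0).

branch(branch(op(1,b),op(3,0),branch(1,1,nil)),branch(op(1,b),op(3,0),branch(1,1,nil)),0)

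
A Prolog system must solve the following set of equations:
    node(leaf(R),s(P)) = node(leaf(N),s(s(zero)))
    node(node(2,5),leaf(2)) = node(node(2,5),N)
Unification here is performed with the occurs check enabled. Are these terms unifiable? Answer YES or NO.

Decompose node/2: leaf(R) = leaf(N),  s(P) = s(s(zero)).
Decompose leaf/1: R = N.
Bind R := N; no other remaining equation mentions R.
Decompose s/1: P = s(zero).
Bind P := s(zero); no other remaining equation mentions P.
Decompose node/2: node(2,5) = node(2,5),  leaf(2) = N.
Delete trivial equation node(2,5) = node(2,5).
Bind N := leaf(2). Substituting into the earlier binding gives R := leaf(2).
No equations remain and no clash or occurs-check failure arose, so a unifier exists.

YES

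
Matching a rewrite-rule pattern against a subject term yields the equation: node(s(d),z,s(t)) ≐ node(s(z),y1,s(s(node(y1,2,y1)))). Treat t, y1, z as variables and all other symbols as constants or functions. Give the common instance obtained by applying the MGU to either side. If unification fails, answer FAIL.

node(s(d),d,s(s(node(d,2,d))))

Decompose node/3: s(d) ≐ s(z),  z ≐ y1,  s(t) ≐ s(s(node(y1,2,y1))).
Decompose s/1: d ≐ z.
Bind z := d; substituting into the one remaining equation that mentions z gives: d ≐ y1.
Bind y1 := d; substituting into the remaining equation gives: s(t) ≐ s(s(node(d,2,d))).
Decompose s/1: t ≐ s(node(d,2,d)).
Bind t := s(node(d,2,d)).
Applying the MGU to either side gives node(s(d),d,s(s(node(d,2,d)))).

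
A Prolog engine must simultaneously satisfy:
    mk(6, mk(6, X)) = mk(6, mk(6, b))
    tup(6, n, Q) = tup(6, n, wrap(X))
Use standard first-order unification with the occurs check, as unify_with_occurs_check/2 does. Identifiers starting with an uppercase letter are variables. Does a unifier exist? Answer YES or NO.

Decompose mk/2: 6 = 6,  mk(6, X) = mk(6, b).
Delete trivial equation 6 = 6.
Decompose mk/2: 6 = 6,  X = b.
Delete trivial equation 6 = 6.
Bind X := b; substituting into the remaining equation gives: tup(6, n, Q) = tup(6, n, wrap(b)).
Decompose tup/3: 6 = 6,  n = n,  Q = wrap(b).
Delete trivial equation 6 = 6.
Delete trivial equation n = n.
Bind Q := wrap(b).
No equations remain and no clash or occurs-check failure arose, so a unifier exists.

YES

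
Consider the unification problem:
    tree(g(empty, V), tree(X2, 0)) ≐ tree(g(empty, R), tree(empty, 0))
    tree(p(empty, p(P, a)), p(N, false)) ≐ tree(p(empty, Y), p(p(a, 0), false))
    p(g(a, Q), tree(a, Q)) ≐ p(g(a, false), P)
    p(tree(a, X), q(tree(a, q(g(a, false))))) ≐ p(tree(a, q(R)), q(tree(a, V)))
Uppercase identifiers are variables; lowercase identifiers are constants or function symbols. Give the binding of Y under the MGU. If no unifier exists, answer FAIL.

Decompose tree/2: g(empty, V) ≐ g(empty, R),  tree(X2, 0) ≐ tree(empty, 0).
Decompose g/2: empty ≐ empty,  V ≐ R.
Delete trivial equation empty ≐ empty.
Bind V := R; substituting into the one remaining equation that mentions V gives: p(tree(a, X), q(tree(a, q(g(a, false))))) ≐ p(tree(a, q(R)), q(tree(a, R))).
Decompose tree/2: X2 ≐ empty,  0 ≐ 0.
Bind X2 := empty; no other remaining equation mentions X2.
Delete trivial equation 0 ≐ 0.
Decompose tree/2: p(empty, p(P, a)) ≐ p(empty, Y),  p(N, false) ≐ p(p(a, 0), false).
Decompose p/2: empty ≐ empty,  p(P, a) ≐ Y.
Delete trivial equation empty ≐ empty.
Bind Y := p(P, a); no other remaining equation mentions Y.
Decompose p/2: N ≐ p(a, 0),  false ≐ false.
Bind N := p(a, 0); no other remaining equation mentions N.
Delete trivial equation false ≐ false.
Decompose p/2: g(a, Q) ≐ g(a, false),  tree(a, Q) ≐ P.
Decompose g/2: a ≐ a,  Q ≐ false.
Delete trivial equation a ≐ a.
Bind Q := false; substituting into the one remaining equation that mentions Q gives: tree(a, false) ≐ P.
Bind P := tree(a, false); no other remaining equation mentions P. Substituting into the earlier binding gives Y := p(tree(a, false), a).
Decompose p/2: tree(a, X) ≐ tree(a, q(R)),  q(tree(a, q(g(a, false)))) ≐ q(tree(a, R)).
Decompose tree/2: a ≐ a,  X ≐ q(R).
Delete trivial equation a ≐ a.
Bind X := q(R); no other remaining equation mentions X.
Decompose q/1: tree(a, q(g(a, false))) ≐ tree(a, R).
Decompose tree/2: a ≐ a,  q(g(a, false)) ≐ R.
Delete trivial equation a ≐ a.
Bind R := q(g(a, false)). Substituting into the earlier bindings gives V := q(g(a, false)), X := q(q(g(a, false))).
MGU = { V ↦ q(g(a, false)), X2 ↦ empty, Y ↦ p(tree(a, false), a), N ↦ p(a, 0), Q ↦ false, P ↦ tree(a, false), X ↦ q(q(g(a, false))), R ↦ q(g(a, false)) }, so Y ↦ p(tree(a, false), a).

p(tree(a, false), a)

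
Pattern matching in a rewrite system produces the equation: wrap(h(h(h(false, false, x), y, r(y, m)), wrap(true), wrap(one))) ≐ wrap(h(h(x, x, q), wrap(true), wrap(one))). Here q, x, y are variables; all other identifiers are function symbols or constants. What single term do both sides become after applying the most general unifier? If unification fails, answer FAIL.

Decompose wrap/1: h(h(h(false, false, x), y, r(y, m)), wrap(true), wrap(one)) ≐ h(h(x, x, q), wrap(true), wrap(one)).
Decompose h/3: h(h(false, false, x), y, r(y, m)) ≐ h(x, x, q),  wrap(true) ≐ wrap(true),  wrap(one) ≐ wrap(one).
Decompose h/3: h(false, false, x) ≐ x,  y ≐ x,  r(y, m) ≐ q.
Occurs check fails: x occurs in h(false, false, x); the equation x ≐ h(false, false, x) has no finite solution.

FAIL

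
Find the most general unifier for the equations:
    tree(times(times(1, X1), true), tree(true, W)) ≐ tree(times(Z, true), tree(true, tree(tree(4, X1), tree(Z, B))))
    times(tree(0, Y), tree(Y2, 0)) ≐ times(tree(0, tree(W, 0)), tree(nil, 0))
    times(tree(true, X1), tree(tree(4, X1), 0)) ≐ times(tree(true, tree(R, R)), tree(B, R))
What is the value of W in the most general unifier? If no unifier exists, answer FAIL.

tree(tree(4, tree(0, 0)), tree(times(1, tree(0, 0)), tree(4, tree(0, 0))))

Decompose tree/2: times(times(1, X1), true) ≐ times(Z, true),  tree(true, W) ≐ tree(true, tree(tree(4, X1), tree(Z, B))).
Decompose times/2: times(1, X1) ≐ Z,  true ≐ true.
Bind Z := times(1, X1); substituting into the one remaining equation that mentions Z gives: tree(true, W) ≐ tree(true, tree(tree(4, X1), tree(times(1, X1), B))).
Delete trivial equation true ≐ true.
Decompose tree/2: true ≐ true,  W ≐ tree(tree(4, X1), tree(times(1, X1), B)).
Delete trivial equation true ≐ true.
Bind W := tree(tree(4, X1), tree(times(1, X1), B)); substituting into the one remaining equation that mentions W gives: times(tree(0, Y), tree(Y2, 0)) ≐ times(tree(0, tree(tree(tree(4, X1), tree(times(1, X1), B)), 0)), tree(nil, 0)).
Decompose times/2: tree(0, Y) ≐ tree(0, tree(tree(tree(4, X1), tree(times(1, X1), B)), 0)),  tree(Y2, 0) ≐ tree(nil, 0).
Decompose tree/2: 0 ≐ 0,  Y ≐ tree(tree(tree(4, X1), tree(times(1, X1), B)), 0).
Delete trivial equation 0 ≐ 0.
Bind Y := tree(tree(tree(4, X1), tree(times(1, X1), B)), 0); no other remaining equation mentions Y.
Decompose tree/2: Y2 ≐ nil,  0 ≐ 0.
Bind Y2 := nil; no other remaining equation mentions Y2.
Delete trivial equation 0 ≐ 0.
Decompose times/2: tree(true, X1) ≐ tree(true, tree(R, R)),  tree(tree(4, X1), 0) ≐ tree(B, R).
Decompose tree/2: true ≐ true,  X1 ≐ tree(R, R).
Delete trivial equation true ≐ true.
Bind X1 := tree(R, R); substituting into the remaining equation gives: tree(tree(4, tree(R, R)), 0) ≐ tree(B, R). Substituting into the earlier bindings gives Z := times(1, tree(R, R)), W := tree(tree(4, tree(R, R)), tree(times(1, tree(R, R)), B)), Y := tree(tree(tree(4, tree(R, R)), tree(times(1, tree(R, R)), B)), 0).
Decompose tree/2: tree(4, tree(R, R)) ≐ B,  0 ≐ R.
Bind B := tree(4, tree(R, R)); no other remaining equation mentions B. Substituting into the earlier bindings gives W := tree(tree(4, tree(R, R)), tree(times(1, tree(R, R)), tree(4, tree(R, R)))), Y := tree(tree(tree(4, tree(R, R)), tree(times(1, tree(R, R)), tree(4, tree(R, R)))), 0).
Bind R := 0. Substituting into the earlier bindings gives Z := times(1, tree(0, 0)), W := tree(tree(4, tree(0, 0)), tree(times(1, tree(0, 0)), tree(4, tree(0, 0)))), Y := tree(tree(tree(4, tree(0, 0)), tree(times(1, tree(0, 0)), tree(4, tree(0, 0)))), 0), X1 := tree(0, 0), B := tree(4, tree(0, 0)).
MGU = { Z ↦ times(1, tree(0, 0)), W ↦ tree(tree(4, tree(0, 0)), tree(times(1, tree(0, 0)), tree(4, tree(0, 0)))), Y ↦ tree(tree(tree(4, tree(0, 0)), tree(times(1, tree(0, 0)), tree(4, tree(0, 0)))), 0), Y2 ↦ nil, X1 ↦ tree(0, 0), B ↦ tree(4, tree(0, 0)), R ↦ 0 }, so W ↦ tree(tree(4, tree(0, 0)), tree(times(1, tree(0, 0)), tree(4, tree(0, 0)))).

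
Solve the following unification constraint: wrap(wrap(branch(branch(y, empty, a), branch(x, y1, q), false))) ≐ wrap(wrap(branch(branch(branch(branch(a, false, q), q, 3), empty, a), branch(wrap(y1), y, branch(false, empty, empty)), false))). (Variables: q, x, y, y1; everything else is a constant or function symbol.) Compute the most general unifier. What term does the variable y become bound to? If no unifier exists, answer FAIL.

Decompose wrap/1: wrap(branch(branch(y, empty, a), branch(x, y1, q), false)) ≐ wrap(branch(branch(branch(branch(a, false, q), q, 3), empty, a), branch(wrap(y1), y, branch(false, empty, empty)), false)).
Decompose wrap/1: branch(branch(y, empty, a), branch(x, y1, q), false) ≐ branch(branch(branch(branch(a, false, q), q, 3), empty, a), branch(wrap(y1), y, branch(false, empty, empty)), false).
Decompose branch/3: branch(y, empty, a) ≐ branch(branch(branch(a, false, q), q, 3), empty, a),  branch(x, y1, q) ≐ branch(wrap(y1), y, branch(false, empty, empty)),  false ≐ false.
Decompose branch/3: y ≐ branch(branch(a, false, q), q, 3),  empty ≐ empty,  a ≐ a.
Bind y := branch(branch(a, false, q), q, 3); substituting into the one remaining equation that mentions y gives: branch(x, y1, q) ≐ branch(wrap(y1), branch(branch(a, false, q), q, 3), branch(false, empty, empty)).
Delete trivial equation empty ≐ empty.
Delete trivial equation a ≐ a.
Decompose branch/3: x ≐ wrap(y1),  y1 ≐ branch(branch(a, false, q), q, 3),  q ≐ branch(false, empty, empty).
Bind x := wrap(y1); no other remaining equation mentions x.
Bind y1 := branch(branch(a, false, q), q, 3); no other remaining equation mentions y1. Substituting into the earlier binding gives x := wrap(branch(branch(a, false, q), q, 3)).
Bind q := branch(false, empty, empty); no other remaining equation mentions q. Substituting into the earlier bindings gives y := branch(branch(a, false, branch(false, empty, empty)), branch(false, empty, empty), 3), x := wrap(branch(branch(a, false, branch(false, empty, empty)), branch(false, empty, empty), 3)), y1 := branch(branch(a, false, branch(false, empty, empty)), branch(false, empty, empty), 3).
Delete trivial equation false ≐ false.
MGU = { y -> branch(branch(a, false, branch(false, empty, empty)), branch(false, empty, empty), 3), x -> wrap(branch(branch(a, false, branch(false, empty, empty)), branch(false, empty, empty), 3)), y1 -> branch(branch(a, false, branch(false, empty, empty)), branch(false, empty, empty), 3), q -> branch(false, empty, empty) }, so y -> branch(branch(a, false, branch(false, empty, empty)), branch(false, empty, empty), 3).

branch(branch(a, false, branch(false, empty, empty)), branch(false, empty, empty), 3)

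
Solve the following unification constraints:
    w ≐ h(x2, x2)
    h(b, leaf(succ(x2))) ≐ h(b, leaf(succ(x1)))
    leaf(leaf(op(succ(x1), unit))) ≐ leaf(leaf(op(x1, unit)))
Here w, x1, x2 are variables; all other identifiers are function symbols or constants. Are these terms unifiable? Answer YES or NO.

NO

Bind w := h(x2, x2); no other remaining equation mentions w.
Decompose h/2: b ≐ b,  leaf(succ(x2)) ≐ leaf(succ(x1)).
Delete trivial equation b ≐ b.
Decompose leaf/1: succ(x2) ≐ succ(x1).
Decompose succ/1: x2 ≐ x1.
Bind x2 := x1; no other remaining equation mentions x2. Substituting into the earlier binding gives w := h(x1, x1).
Decompose leaf/1: leaf(op(succ(x1), unit)) ≐ leaf(op(x1, unit)).
Decompose leaf/1: op(succ(x1), unit) ≐ op(x1, unit).
Decompose op/2: succ(x1) ≐ x1,  unit ≐ unit.
Occurs check fails: x1 occurs in succ(x1); the equation x1 ≐ succ(x1) has no finite solution.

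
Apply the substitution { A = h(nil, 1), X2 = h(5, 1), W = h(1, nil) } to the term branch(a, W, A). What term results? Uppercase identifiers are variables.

branch(a, h(1, nil), h(nil, 1))

Replace each occurrence of A with h(nil, 1).
Replace each occurrence of W with h(1, nil).
Result: branch(a, h(1, nil), h(nil, 1)).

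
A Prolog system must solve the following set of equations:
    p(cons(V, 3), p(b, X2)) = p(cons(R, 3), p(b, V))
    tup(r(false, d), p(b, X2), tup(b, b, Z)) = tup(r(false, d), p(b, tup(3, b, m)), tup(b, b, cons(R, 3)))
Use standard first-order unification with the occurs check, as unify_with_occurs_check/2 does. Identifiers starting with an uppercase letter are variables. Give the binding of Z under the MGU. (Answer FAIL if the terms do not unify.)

Decompose p/2: cons(V, 3) = cons(R, 3),  p(b, X2) = p(b, V).
Decompose cons/2: V = R,  3 = 3.
Bind V := R; substituting into the one remaining equation that mentions V gives: p(b, X2) = p(b, R).
Delete trivial equation 3 = 3.
Decompose p/2: b = b,  X2 = R.
Delete trivial equation b = b.
Bind X2 := R; substituting into the remaining equation gives: tup(r(false, d), p(b, R), tup(b, b, Z)) = tup(r(false, d), p(b, tup(3, b, m)), tup(b, b, cons(R, 3))).
Decompose tup/3: r(false, d) = r(false, d),  p(b, R) = p(b, tup(3, b, m)),  tup(b, b, Z) = tup(b, b, cons(R, 3)).
Delete trivial equation r(false, d) = r(false, d).
Decompose p/2: b = b,  R = tup(3, b, m).
Delete trivial equation b = b.
Bind R := tup(3, b, m); substituting into the remaining equation gives: tup(b, b, Z) = tup(b, b, cons(tup(3, b, m), 3)). Substituting into the earlier bindings gives V := tup(3, b, m), X2 := tup(3, b, m).
Decompose tup/3: b = b,  b = b,  Z = cons(tup(3, b, m), 3).
Delete trivial equation b = b.
Delete trivial equation b = b.
Bind Z := cons(tup(3, b, m), 3).
MGU = { V ↦ tup(3, b, m), X2 ↦ tup(3, b, m), R ↦ tup(3, b, m), Z ↦ cons(tup(3, b, m), 3) }, so Z ↦ cons(tup(3, b, m), 3).

cons(tup(3, b, m), 3)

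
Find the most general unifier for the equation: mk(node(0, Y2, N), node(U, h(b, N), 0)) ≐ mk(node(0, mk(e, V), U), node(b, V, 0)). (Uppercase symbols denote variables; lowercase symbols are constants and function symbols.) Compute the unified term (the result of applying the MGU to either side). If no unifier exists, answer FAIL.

Decompose mk/2: node(0, Y2, N) ≐ node(0, mk(e, V), U),  node(U, h(b, N), 0) ≐ node(b, V, 0).
Decompose node/3: 0 ≐ 0,  Y2 ≐ mk(e, V),  N ≐ U.
Delete trivial equation 0 ≐ 0.
Bind Y2 := mk(e, V); no other remaining equation mentions Y2.
Bind N := U; substituting into the remaining equation gives: node(U, h(b, U), 0) ≐ node(b, V, 0).
Decompose node/3: U ≐ b,  h(b, U) ≐ V,  0 ≐ 0.
Bind U := b; substituting into the one remaining equation that mentions U gives: h(b, b) ≐ V. Substituting into the earlier binding gives N := b.
Bind V := h(b, b); no other remaining equation mentions V. Substituting into the earlier binding gives Y2 := mk(e, h(b, b)).
Delete trivial equation 0 ≐ 0.
Applying the MGU to either side gives mk(node(0, mk(e, h(b, b)), b), node(b, h(b, b), 0)).

mk(node(0, mk(e, h(b, b)), b), node(b, h(b, b), 0))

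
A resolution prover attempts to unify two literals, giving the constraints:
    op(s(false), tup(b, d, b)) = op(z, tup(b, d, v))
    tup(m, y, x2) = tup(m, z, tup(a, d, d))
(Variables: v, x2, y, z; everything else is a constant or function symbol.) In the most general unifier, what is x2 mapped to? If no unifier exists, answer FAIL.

tup(a, d, d)

Decompose op/2: s(false) = z,  tup(b, d, b) = tup(b, d, v).
Bind z := s(false); substituting into the one remaining equation that mentions z gives: tup(m, y, x2) = tup(m, s(false), tup(a, d, d)).
Decompose tup/3: b = b,  d = d,  b = v.
Delete trivial equation b = b.
Delete trivial equation d = d.
Bind v := b; no other remaining equation mentions v.
Decompose tup/3: m = m,  y = s(false),  x2 = tup(a, d, d).
Delete trivial equation m = m.
Bind y := s(false); no other remaining equation mentions y.
Bind x2 := tup(a, d, d).
MGU = { z := s(false), v := b, y := s(false), x2 := tup(a, d, d) }, so x2 := tup(a, d, d).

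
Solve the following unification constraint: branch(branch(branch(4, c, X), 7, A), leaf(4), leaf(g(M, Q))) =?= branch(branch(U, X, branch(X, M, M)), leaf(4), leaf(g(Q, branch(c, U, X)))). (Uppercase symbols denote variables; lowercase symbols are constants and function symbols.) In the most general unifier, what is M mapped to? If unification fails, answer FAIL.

branch(c, branch(4, c, 7), 7)

Decompose branch/3: branch(branch(4, c, X), 7, A) =?= branch(U, X, branch(X, M, M)),  leaf(4) =?= leaf(4),  leaf(g(M, Q)) =?= leaf(g(Q, branch(c, U, X))).
Decompose branch/3: branch(4, c, X) =?= U,  7 =?= X,  A =?= branch(X, M, M).
Bind U := branch(4, c, X); substituting into the one remaining equation that mentions U gives: leaf(g(M, Q)) =?= leaf(g(Q, branch(c, branch(4, c, X), X))).
Bind X := 7; substituting into the 2 remaining equations that mention X gives: A =?= branch(7, M, M),  leaf(g(M, Q)) =?= leaf(g(Q, branch(c, branch(4, c, 7), 7))). Substituting into the earlier binding gives U := branch(4, c, 7).
Bind A := branch(7, M, M); no other remaining equation mentions A.
Delete trivial equation leaf(4) =?= leaf(4).
Decompose leaf/1: g(M, Q) =?= g(Q, branch(c, branch(4, c, 7), 7)).
Decompose g/2: M =?= Q,  Q =?= branch(c, branch(4, c, 7), 7).
Bind M := Q; no other remaining equation mentions M. Substituting into the earlier binding gives A := branch(7, Q, Q).
Bind Q := branch(c, branch(4, c, 7), 7). Substituting into the earlier bindings gives A := branch(7, branch(c, branch(4, c, 7), 7), branch(c, branch(4, c, 7), 7)), M := branch(c, branch(4, c, 7), 7).
MGU = { U := branch(4, c, 7), X := 7, A := branch(7, branch(c, branch(4, c, 7), 7), branch(c, branch(4, c, 7), 7)), M := branch(c, branch(4, c, 7), 7), Q := branch(c, branch(4, c, 7), 7) }, so M := branch(c, branch(4, c, 7), 7).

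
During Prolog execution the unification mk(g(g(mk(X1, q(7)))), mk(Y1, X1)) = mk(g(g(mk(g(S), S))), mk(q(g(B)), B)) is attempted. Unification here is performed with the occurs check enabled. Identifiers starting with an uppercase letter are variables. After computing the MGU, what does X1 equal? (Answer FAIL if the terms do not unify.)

g(q(7))

Decompose mk/2: g(g(mk(X1, q(7)))) = g(g(mk(g(S), S))),  mk(Y1, X1) = mk(q(g(B)), B).
Decompose g/1: g(mk(X1, q(7))) = g(mk(g(S), S)).
Decompose g/1: mk(X1, q(7)) = mk(g(S), S).
Decompose mk/2: X1 = g(S),  q(7) = S.
Bind X1 := g(S); substituting into the one remaining equation that mentions X1 gives: mk(Y1, g(S)) = mk(q(g(B)), B).
Bind S := q(7); substituting into the remaining equation gives: mk(Y1, g(q(7))) = mk(q(g(B)), B). Substituting into the earlier binding gives X1 := g(q(7)).
Decompose mk/2: Y1 = q(g(B)),  g(q(7)) = B.
Bind Y1 := q(g(B)); no other remaining equation mentions Y1.
Bind B := g(q(7)). Substituting into the earlier binding gives Y1 := q(g(g(q(7)))).
MGU = { X1 = g(q(7)), S = q(7), Y1 = q(g(g(q(7)))), B = g(q(7)) }, so X1 = g(q(7)).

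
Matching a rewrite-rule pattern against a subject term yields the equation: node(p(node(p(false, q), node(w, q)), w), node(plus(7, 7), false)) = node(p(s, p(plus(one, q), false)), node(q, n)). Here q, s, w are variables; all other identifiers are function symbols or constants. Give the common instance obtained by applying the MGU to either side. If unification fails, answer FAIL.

Decompose node/2: p(node(p(false, q), node(w, q)), w) = p(s, p(plus(one, q), false)),  node(plus(7, 7), false) = node(q, n).
Decompose p/2: node(p(false, q), node(w, q)) = s,  w = p(plus(one, q), false).
Bind s := node(p(false, q), node(w, q)); no other remaining equation mentions s.
Bind w := p(plus(one, q), false); no other remaining equation mentions w. Substituting into the earlier binding gives s := node(p(false, q), node(p(plus(one, q), false), q)).
Decompose node/2: plus(7, 7) = q,  false = n.
Bind q := plus(7, 7); no other remaining equation mentions q. Substituting into the earlier bindings gives s := node(p(false, plus(7, 7)), node(p(plus(one, plus(7, 7)), false), plus(7, 7))), w := p(plus(one, plus(7, 7)), false).
Clash: constants false and n differ; no unifier exists.

FAIL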